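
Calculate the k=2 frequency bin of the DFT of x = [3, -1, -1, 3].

X[2] = Σ(n=0 to 3) x[n] · ω_4^(2n) where ω_4 = e^(-2πi/4)
= (3)·ω_4^0 + (-1)·ω_4^2 + (-1)·ω_4^4 + (3)·ω_4^6

X[2] = 0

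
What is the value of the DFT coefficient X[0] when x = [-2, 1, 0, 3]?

X[0] = Σ(n=0 to 3) x[n] · ω_4^0 = Σ x[n]
= (-2) + (1) + (0) + (3)

X[0] = 2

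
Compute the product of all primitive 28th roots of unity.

The primitive 28th roots of unity are ω_28^k for k coprime to 28: k ∈ {1, 3, 5, 9, 11, 13, 15, 17, 19, 23, 25, 27}
Their product equals the constant term of the cyclotomic polynomial Φ_28(x) up to sign.
For n ≥ 3, the product of all primitive nth roots of unity is 1. (For n=1 it is 1; for n=2 it is -1.)

1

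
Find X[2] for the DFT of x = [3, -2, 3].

X[2] = Σ(n=0 to 2) x[n] · ω_3^(2n) where ω_3 = e^(-2πi/3)
= (3)·ω_3^0 + (-2)·ω_3^2 + (3)·ω_3^4

X[2] = 2.5000-4.3301i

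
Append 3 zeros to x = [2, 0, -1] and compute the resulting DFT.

Original 3-point DFT: [1, 2.5000-0.8660i, 2.5000+0.8660i]
Zero-padded 6-point DFT provides frequency interpolation.

DFT_6([x, 0, ...]) = [1, 2.5000+0.8660i, 2.5000-0.8660i, 1, 2.5000+0.8660i, 2.5000-0.8660i]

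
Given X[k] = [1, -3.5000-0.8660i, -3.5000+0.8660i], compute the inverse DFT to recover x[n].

x[n] = (1/3) Σ(k=0 to 2) X[k] · e^(2πikn/3)

Computing each x[n]:
x[0] = -2
x[1] = 2
x[2] = 1

x = [-2, 2, 1]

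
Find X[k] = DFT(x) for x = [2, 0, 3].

X[k] = Σ(n=0 to 2) x[n] · ω_3^(nk)
where ω_3 = e^(-2πi/3)

Computing each X[k]:
X[0] = 5
X[1] = 0.5000+2.5981i
X[2] = 0.5000-2.5981i

X = [5, 0.5000+2.5981i, 0.5000-2.5981i]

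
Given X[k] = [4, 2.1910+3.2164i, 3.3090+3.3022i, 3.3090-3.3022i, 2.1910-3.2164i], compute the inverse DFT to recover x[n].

x[n] = (1/5) Σ(k=0 to 4) X[k] · e^(2πikn/5)

Computing each x[n]:
x[0] = 3
x[1] = -2
x[2] = 1
x[3] = 0
x[4] = 2

x = [3, -2, 1, 0, 2]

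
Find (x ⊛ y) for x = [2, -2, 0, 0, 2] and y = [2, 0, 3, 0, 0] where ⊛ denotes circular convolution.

(x ⊛ y)[n] = Σ(m=0 to 4) x[m] · y[(n-m) mod 5]

Computing each output sample:
(x ⊛ y)[0] = 4
(x ⊛ y)[1] = 2
(x ⊛ y)[2] = 6
(x ⊛ y)[3] = -6
(x ⊛ y)[4] = 4

x ⊛ y = [4, 2, 6, -6, 4]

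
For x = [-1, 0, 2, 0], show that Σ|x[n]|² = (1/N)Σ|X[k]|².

Time domain:
Σ|x[n]|² = |-1|² + |0|² + |2|² + |0|² = 5.0000

Frequency domain:
(1/4)Σ|X[k]|² = (1/4)(|1|² + |-3|² + |1|² + |-3|²) = (1/4)·20.0000 = 5.0000

Both sides agree, confirming Parseval's theorem.

Σ|x[n]|² = (1/N)Σ|X[k]|² = 5.0000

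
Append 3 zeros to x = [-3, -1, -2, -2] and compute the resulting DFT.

Original 4-point DFT: [-8, -1-1i, -2, -1+1i]
Zero-padded 7-point DFT provides frequency interpolation.

DFT_7([x, 0, ...]) = [-8, -1.3765+3.5995i, -2.2225-1.4565i, -2.9010+0.8201i, -2.9010-0.8201i, -2.2225+1.4565i, -1.3765-3.5995i]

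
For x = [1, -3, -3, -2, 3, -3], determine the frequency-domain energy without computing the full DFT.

Parseval: Σ|x[n]|² = (1/N)Σ|X[k]|², so Σ|X[k]|² = N·Σ|x[n]|² = 6·41.0000

Σ|X[k]|² = N·Σ|x[n]|² = 6·41.0000 = 246.0000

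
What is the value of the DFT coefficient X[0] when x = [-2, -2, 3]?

X[0] = Σ(n=0 to 2) x[n] · ω_3^0 = Σ x[n]
= (-2) + (-2) + (3)

X[0] = -1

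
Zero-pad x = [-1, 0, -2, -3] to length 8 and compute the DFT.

Original 4-point DFT: [-6, 1-3i, 0, 1+3i]
Zero-padded 8-point DFT provides frequency interpolation.

DFT_8([x, 0, ...]) = [-6, 1.1213+4.1213i, 1-3i, -3.1213+0.1213i, 0, -3.1213-0.1213i, 1+3i, 1.1213-4.1213i]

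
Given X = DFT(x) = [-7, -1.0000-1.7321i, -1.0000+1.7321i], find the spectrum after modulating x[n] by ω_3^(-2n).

Modulation property: DFT(ω_3^(-2n)·x[n]) = X[(k-2) mod 3], so circularly shift X by 2 positions.

X[k-2] = [-1.0000-1.7321i, -1.0000+1.7321i, -7]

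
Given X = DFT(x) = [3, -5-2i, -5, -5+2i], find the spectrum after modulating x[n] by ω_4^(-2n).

Modulation property: DFT(ω_4^(-2n)·x[n]) = X[(k-2) mod 4], so circularly shift X by 2 positions.

X[k-2] = [-5, -5+2i, 3, -5-2i]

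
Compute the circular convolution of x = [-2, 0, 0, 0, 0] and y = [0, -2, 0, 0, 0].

(x ⊛ y)[n] = Σ(m=0 to 4) x[m] · y[(n-m) mod 5]

Computing each output sample:
(x ⊛ y)[0] = 0
(x ⊛ y)[1] = 4
(x ⊛ y)[2] = 0
(x ⊛ y)[3] = 0
(x ⊛ y)[4] = 0

x ⊛ y = [0, 4, 0, 0, 0]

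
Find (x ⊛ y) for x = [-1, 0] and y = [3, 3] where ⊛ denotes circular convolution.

(x ⊛ y)[n] = Σ(m=0 to 1) x[m] · y[(n-m) mod 2]

Computing each output sample:
(x ⊛ y)[0] = -3
(x ⊛ y)[1] = -3

x ⊛ y = [-3, -3]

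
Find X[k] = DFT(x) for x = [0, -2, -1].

X[k] = Σ(n=0 to 2) x[n] · ω_3^(nk)
where ω_3 = e^(-2πi/3)

Computing each X[k]:
X[0] = -3
X[1] = 1.5000+0.8660i
X[2] = 1.5000-0.8660i

X = [-3, 1.5000+0.8660i, 1.5000-0.8660i]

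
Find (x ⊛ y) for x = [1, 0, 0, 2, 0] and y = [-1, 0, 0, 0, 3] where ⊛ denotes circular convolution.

(x ⊛ y)[n] = Σ(m=0 to 4) x[m] · y[(n-m) mod 5]

Computing each output sample:
(x ⊛ y)[0] = -1
(x ⊛ y)[1] = 0
(x ⊛ y)[2] = 6
(x ⊛ y)[3] = -2
(x ⊛ y)[4] = 3

x ⊛ y = [-1, 0, 6, -2, 3]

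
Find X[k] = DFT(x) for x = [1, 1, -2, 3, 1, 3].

X[k] = Σ(n=0 to 5) x[n] · ω_6^(nk)
where ω_6 = e^(-2πi/6)

Computing each X[k]:
X[0] = 7
X[1] = 0.5000+4.3301i
X[2] = 2.5000-0.8660i
X[3] = -7
X[4] = 2.5000+0.8660i
X[5] = 0.5000-4.3301i

X = [7, 0.5000+4.3301i, 2.5000-0.8660i, -7, 2.5000+0.8660i, 0.5000-4.3301i]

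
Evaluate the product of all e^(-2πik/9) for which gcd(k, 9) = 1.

The primitive 9th roots of unity are ω_9^k for k coprime to 9: k ∈ {1, 2, 4, 5, 7, 8}
Their product equals the constant term of the cyclotomic polynomial Φ_9(x) up to sign.
For n ≥ 3, the product of all primitive nth roots of unity is 1. (For n=1 it is 1; for n=2 it is -1.)

1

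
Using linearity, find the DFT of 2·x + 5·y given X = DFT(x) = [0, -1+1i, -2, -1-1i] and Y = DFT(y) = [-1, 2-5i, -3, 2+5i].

By linearity: DFT(2x + 5y) = 2·DFT(x) + 5·DFT(y)
= 2·[0, -1+1i, -2, -1-1i] + 5·[-1, 2-5i, -3, 2+5i]

Computing element-wise:
Z[0] = 2·(0) + 5·(-1) = -5
Z[1] = 2·(-1+1i) + 5·(2-5i) = 8-23i
Z[2] = 2·(-2) + 5·(-3) = -19
Z[3] = 2·(-1-1i) + 5·(2+5i) = 8+23i

DFT(2x + 5y) = 2·X + 5·Y = [-5, 8-23i, -19, 8+23i]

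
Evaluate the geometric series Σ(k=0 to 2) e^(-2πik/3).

Sum of all nth roots of unity equals 0 for n > 1 (geometric series with r ≠ 1).

0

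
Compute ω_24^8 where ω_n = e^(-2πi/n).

ω_24^8 = e^(-2πi·8/24)
= cos(-2π·8/24) + i·sin(-2π·8/24)
= cos(-16π/24) + i·sin(-16π/24)

ω_24^8 = cos(-16π/24) + i·sin(-16π/24) = -0.5000-0.8660i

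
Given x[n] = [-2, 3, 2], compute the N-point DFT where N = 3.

X[k] = Σ(n=0 to 2) x[n] · ω_3^(nk)
where ω_3 = e^(-2πi/3)

Computing each X[k]:
X[0] = 3
X[1] = -4.5000-0.8660i
X[2] = -4.5000+0.8660i

X = [3, -4.5000-0.8660i, -4.5000+0.8660i]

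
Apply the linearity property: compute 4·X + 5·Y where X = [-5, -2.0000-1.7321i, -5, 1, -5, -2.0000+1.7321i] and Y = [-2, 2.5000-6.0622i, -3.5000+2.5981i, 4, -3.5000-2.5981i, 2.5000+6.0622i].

By linearity: DFT(4x + 5y) = 4·DFT(x) + 5·DFT(y)
= 4·[-5, -2.0000-1.7321i, -5, 1, -5, -2.0000+1.7321i] + 5·[-2, 2.5000-6.0622i, -3.5000+2.5981i, 4, -3.5000-2.5981i, 2.5000+6.0622i]

Computing element-wise:
Z[0] = 4·(-5) + 5·(-2) = -30
Z[1] = 4·(-2.0000-1.7321i) + 5·(2.5000-6.0622i) = 4.5000-37.2394i
Z[2] = 4·(-5) + 5·(-3.5000+2.5981i) = -37.5000+12.9905i
Z[3] = 4·(1) + 5·(4) = 24
Z[4] = 4·(-5) + 5·(-3.5000-2.5981i) = -37.5000-12.9905i
Z[5] = 4·(-2.0000+1.7321i) + 5·(2.5000+6.0622i) = 4.5000+37.2394i

DFT(4x + 5y) = 4·X + 5·Y = [-30, 4.5000-37.2394i, -37.5000+12.9905i, 24, -37.5000-12.9905i, 4.5000+37.2394i]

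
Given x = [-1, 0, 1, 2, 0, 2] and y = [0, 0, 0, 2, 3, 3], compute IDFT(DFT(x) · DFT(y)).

(x ⊛ y)[n] = Σ(m=0 to 5) x[m] · y[(n-m) mod 6]

Computing each output sample:
(x ⊛ y)[0] = 7
(x ⊛ y)[1] = 9
(x ⊛ y)[2] = 10
(x ⊛ y)[3] = 4
(x ⊛ y)[4] = 3
(x ⊛ y)[5] = -1

x ⊛ y = [7, 9, 10, 4, 3, -1]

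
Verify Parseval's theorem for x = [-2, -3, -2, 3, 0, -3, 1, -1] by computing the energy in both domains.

Time domain:
Σ|x[n]|² = |-2|² + |-3|² + |-2|² + |3|² + |0|² + |-3|² + |1|² + |-1|² = 37.0000

Frequency domain:
(1/8)Σ|X[k]|² = (1/8)(|-7|² + |-4.8284+0.1716i|² + |-1+8i|² + |0.8284-5.8284i|² + |1|² + |0.8284+5.8284i|² + |-1-8i|² + |-4.8284-0.1716i|²) = (1/8)·296.0000 = 37.0000

Both sides agree, confirming Parseval's theorem.

Σ|x[n]|² = (1/N)Σ|X[k]|² = 37.0000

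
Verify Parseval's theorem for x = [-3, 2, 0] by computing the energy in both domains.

Time domain:
Σ|x[n]|² = |-3|² + |2|² + |0|² = 13.0000

Frequency domain:
(1/3)Σ|X[k]|² = (1/3)(|-1|² + |-4.0000-1.7321i|² + |-4.0000+1.7321i|²) = (1/3)·39.0000 = 13.0000

Both sides agree, confirming Parseval's theorem.

Σ|x[n]|² = (1/N)Σ|X[k]|² = 13.0000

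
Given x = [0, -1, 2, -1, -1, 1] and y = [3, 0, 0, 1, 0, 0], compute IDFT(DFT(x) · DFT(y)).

(x ⊛ y)[n] = Σ(m=0 to 5) x[m] · y[(n-m) mod 6]

Computing each output sample:
(x ⊛ y)[0] = -1
(x ⊛ y)[1] = -4
(x ⊛ y)[2] = 7
(x ⊛ y)[3] = -3
(x ⊛ y)[4] = -4
(x ⊛ y)[5] = 5

x ⊛ y = [-1, -4, 7, -3, -4, 5]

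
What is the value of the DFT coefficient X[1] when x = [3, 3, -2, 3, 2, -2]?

X[1] = Σ(n=0 to 5) x[n] · ω_6^(1n) where ω_6 = e^(-2πi/6)
= (3)·ω_6^0 + (3)·ω_6^1 + (-2)·ω_6^2 + (3)·ω_6^3 + (2)·ω_6^4 + (-2)·ω_6^5

X[1] = 0.5000-0.8660i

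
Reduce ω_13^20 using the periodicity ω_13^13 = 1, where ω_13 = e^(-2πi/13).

Since ω_13^13 = 1, powers reduce modulo 13.
20 mod 13 = 7
So ω_13^20 = ω_13^7 = e^(-2πi·7/13)

ω_13^20 = ω_13^7 = -0.9709+0.2393i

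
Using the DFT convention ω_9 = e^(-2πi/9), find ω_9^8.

ω_9^8 = e^(-2πi·8/9)
= cos(-2π·8/9) + i·sin(-2π·8/9)
= cos(-16π/9) + i·sin(-16π/9)

ω_9^8 = cos(-16π/9) + i·sin(-16π/9) = 0.7660+0.6428i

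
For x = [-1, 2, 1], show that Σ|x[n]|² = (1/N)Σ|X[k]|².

Time domain:
Σ|x[n]|² = |-1|² + |2|² + |1|² = 6.0000

Frequency domain:
(1/3)Σ|X[k]|² = (1/3)(|2|² + |-2.5000-0.8660i|² + |-2.5000+0.8660i|²) = (1/3)·18.0000 = 6.0000

Both sides agree, confirming Parseval's theorem.

Σ|x[n]|² = (1/N)Σ|X[k]|² = 6.0000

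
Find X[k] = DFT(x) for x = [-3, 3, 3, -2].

X[k] = Σ(n=0 to 3) x[n] · ω_4^(nk)
where ω_4 = e^(-2πi/4)

Computing each X[k]:
X[0] = 1
X[1] = -6-5i
X[2] = -1
X[3] = -6+5i

X = [1, -6-5i, -1, -6+5i]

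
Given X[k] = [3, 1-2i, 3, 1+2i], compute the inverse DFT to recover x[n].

x[n] = (1/4) Σ(k=0 to 3) X[k] · e^(2πikn/4)

Computing each x[n]:
x[0] = 2
x[1] = 1
x[2] = 1
x[3] = -1

x = [2, 1, 1, -1]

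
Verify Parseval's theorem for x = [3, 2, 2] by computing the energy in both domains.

Time domain:
Σ|x[n]|² = |3|² + |2|² + |2|² = 17.0000

Frequency domain:
(1/3)Σ|X[k]|² = (1/3)(|7|² + |1|² + |1|²) = (1/3)·51.0000 = 17.0000

Both sides agree, confirming Parseval's theorem.

Σ|x[n]|² = (1/N)Σ|X[k]|² = 17.0000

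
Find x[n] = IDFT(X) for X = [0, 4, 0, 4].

x[n] = (1/4) Σ(k=0 to 3) X[k] · e^(2πikn/4)

Computing each x[n]:
x[0] = 2
x[1] = 0
x[2] = -2
x[3] = 0

x = [2, 0, -2, 0]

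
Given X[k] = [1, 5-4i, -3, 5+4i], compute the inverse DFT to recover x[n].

x[n] = (1/4) Σ(k=0 to 3) X[k] · e^(2πikn/4)

Computing each x[n]:
x[0] = 2
x[1] = 3
x[2] = -3
x[3] = -1

x = [2, 3, -3, -1]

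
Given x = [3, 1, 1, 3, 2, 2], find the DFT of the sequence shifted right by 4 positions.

Time shift by 4: X_shifted[k] = ω_6^(4k) · X[k]
Shifted x = [1, 3, 2, 2, 3, 1]

DFT(x[n-4]) = [12, -1.5000-0.8660i, -1.5000-2.5981i, 0, -1.5000+2.5981i, -1.5000+0.8660i]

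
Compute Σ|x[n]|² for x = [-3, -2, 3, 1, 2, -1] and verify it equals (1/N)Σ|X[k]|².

Time domain:
Σ|x[n]|² = |-3|² + |-2|² + |3|² + |1|² + |2|² + |-1|² = 28.0000

Frequency domain:
(1/6)Σ|X[k]|² = (1/6)(|0|² + |-8|² + |-3.0000+1.7321i|² + |4|² + |-3.0000-1.7321i|² + |-8|²) = (1/6)·168.0000 = 28.0000

Both sides agree, confirming Parseval's theorem.

Σ|x[n]|² = (1/N)Σ|X[k]|² = 28.0000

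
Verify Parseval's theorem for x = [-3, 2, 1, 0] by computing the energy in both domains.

Time domain:
Σ|x[n]|² = |-3|² + |2|² + |1|² + |0|² = 14.0000

Frequency domain:
(1/4)Σ|X[k]|² = (1/4)(|0|² + |-4-2i|² + |-4|² + |-4+2i|²) = (1/4)·56.0000 = 14.0000

Both sides agree, confirming Parseval's theorem.

Σ|x[n]|² = (1/N)Σ|X[k]|² = 14.0000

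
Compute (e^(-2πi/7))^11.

Since ω_7^7 = 1, powers reduce modulo 7.
11 mod 7 = 4
So ω_7^11 = ω_7^4 = e^(-2πi·4/7)

ω_7^11 = ω_7^4 = -0.9010+0.4339i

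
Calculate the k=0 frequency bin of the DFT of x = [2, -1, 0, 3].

X[0] = Σ(n=0 to 3) x[n] · ω_4^0 = Σ x[n]
= (2) + (-1) + (0) + (3)

X[0] = 4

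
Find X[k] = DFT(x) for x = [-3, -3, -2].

X[k] = Σ(n=0 to 2) x[n] · ω_3^(nk)
where ω_3 = e^(-2πi/3)

Computing each X[k]:
X[0] = -8
X[1] = -0.5000+0.8660i
X[2] = -0.5000-0.8660i

X = [-8, -0.5000+0.8660i, -0.5000-0.8660i]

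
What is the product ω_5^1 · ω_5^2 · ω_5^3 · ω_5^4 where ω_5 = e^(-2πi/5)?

The primitive 5th roots of unity are ω_5^k for k coprime to 5: k ∈ {1, 2, 3, 4}
Their product equals the constant term of the cyclotomic polynomial Φ_5(x) up to sign.
For n ≥ 3, the product of all primitive nth roots of unity is 1. (For n=1 it is 1; for n=2 it is -1.)

1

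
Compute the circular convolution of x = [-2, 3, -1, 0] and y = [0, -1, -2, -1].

(x ⊛ y)[n] = Σ(m=0 to 3) x[m] · y[(n-m) mod 4]

Computing each output sample:
(x ⊛ y)[0] = -1
(x ⊛ y)[1] = 3
(x ⊛ y)[2] = 1
(x ⊛ y)[3] = -3

x ⊛ y = [-1, 3, 1, -3]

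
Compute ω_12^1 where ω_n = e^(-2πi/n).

ω_12^1 = e^(-2πi·1/12)
= cos(-2π·1/12) + i·sin(-2π·1/12)
= cos(-2π/12) + i·sin(-2π/12)

ω_12^1 = cos(-2π/12) + i·sin(-2π/12) = 0.8660-0.5000i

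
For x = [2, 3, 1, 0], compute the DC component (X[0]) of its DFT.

X[0] = Σ(n=0 to 3) x[n] · ω_4^0 = Σ x[n]
= (2) + (3) + (1) + (0)

X[0] = 6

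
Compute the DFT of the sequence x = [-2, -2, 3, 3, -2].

X[k] = Σ(n=0 to 4) x[n] · ω_5^(nk)
where ω_5 = e^(-2πi/5)

Computing each X[k]:
X[0] = 0
X[1] = -8.0902
X[2] = 3.0902
X[3] = 3.0902
X[4] = -8.0902

X = [0, -8.0902, 3.0902, 3.0902, -8.0902]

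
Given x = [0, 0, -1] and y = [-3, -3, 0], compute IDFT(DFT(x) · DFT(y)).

(x ⊛ y)[n] = Σ(m=0 to 2) x[m] · y[(n-m) mod 3]

Computing each output sample:
(x ⊛ y)[0] = 3
(x ⊛ y)[1] = 0
(x ⊛ y)[2] = 3

x ⊛ y = [3, 0, 3]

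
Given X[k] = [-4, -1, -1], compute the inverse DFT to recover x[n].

x[n] = (1/3) Σ(k=0 to 2) X[k] · e^(2πikn/3)

Computing each x[n]:
x[0] = -2
x[1] = -1
x[2] = -1

x = [-2, -1, -1]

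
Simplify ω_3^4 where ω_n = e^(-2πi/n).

Since ω_3^3 = 1, powers reduce modulo 3.
4 mod 3 = 1
So ω_3^4 = ω_3^1 = e^(-2πi·1/3)

ω_3^4 = ω_3^1 = -0.5000-0.8660i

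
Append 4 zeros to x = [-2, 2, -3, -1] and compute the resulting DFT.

Original 4-point DFT: [-4, 1-3i, -6, 1+3i]
Zero-padded 8-point DFT provides frequency interpolation.

DFT_8([x, 0, ...]) = [-4, 0.1213+2.2929i, 1-3i, -4.1213-3.7071i, -6, -4.1213+3.7071i, 1+3i, 0.1213-2.2929i]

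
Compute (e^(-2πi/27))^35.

Since ω_27^27 = 1, powers reduce modulo 27.
35 mod 27 = 8
So ω_27^35 = ω_27^8 = e^(-2πi·8/27)

ω_27^35 = ω_27^8 = -0.2868-0.9580i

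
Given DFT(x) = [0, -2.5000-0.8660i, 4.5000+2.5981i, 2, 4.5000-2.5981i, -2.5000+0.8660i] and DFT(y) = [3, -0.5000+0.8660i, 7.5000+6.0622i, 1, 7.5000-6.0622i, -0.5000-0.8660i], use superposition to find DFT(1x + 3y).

By linearity: DFT(1x + 3y) = 1·DFT(x) + 3·DFT(y)
= 1·[0, -2.5000-0.8660i, 4.5000+2.5981i, 2, 4.5000-2.5981i, -2.5000+0.8660i] + 3·[3, -0.5000+0.8660i, 7.5000+6.0622i, 1, 7.5000-6.0622i, -0.5000-0.8660i]

Computing element-wise:
Z[0] = 1·(0) + 3·(3) = 9
Z[1] = 1·(-2.5000-0.8660i) + 3·(-0.5000+0.8660i) = -4.0000+1.7320i
Z[2] = 1·(4.5000+2.5981i) + 3·(7.5000+6.0622i) = 27.0000+20.7847i
Z[3] = 1·(2) + 3·(1) = 5
Z[4] = 1·(4.5000-2.5981i) + 3·(7.5000-6.0622i) = 27.0000-20.7847i
Z[5] = 1·(-2.5000+0.8660i) + 3·(-0.5000-0.8660i) = -4.0000-1.7320i

DFT(1x + 3y) = 1·X + 3·Y = [9, -4.0000+1.7320i, 27.0000+20.7847i, 5, 27.0000-20.7847i, -4.0000-1.7320i]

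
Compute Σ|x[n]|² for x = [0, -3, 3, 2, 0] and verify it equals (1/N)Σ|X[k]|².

Time domain:
Σ|x[n]|² = |0|² + |-3|² + |3|² + |2|² + |0|² = 22.0000

Frequency domain:
(1/5)Σ|X[k]|² = (1/5)(|2|² + |-4.9721+2.2654i|² + |3.9721+2.7144i|² + |3.9721-2.7144i|² + |-4.9721-2.2654i|²) = (1/5)·110.0000 = 22.0000

Both sides agree, confirming Parseval's theorem.

Σ|x[n]|² = (1/N)Σ|X[k]|² = 22.0000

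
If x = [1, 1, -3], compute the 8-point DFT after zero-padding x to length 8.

Original 3-point DFT: [-1, 2.0000-3.4641i, 2.0000+3.4641i]
Zero-padded 8-point DFT provides frequency interpolation.

DFT_8([x, 0, ...]) = [-1, 1.7071+2.2929i, 4-1i, 0.2929-3.7071i, -3, 0.2929+3.7071i, 4+1i, 1.7071-2.2929i]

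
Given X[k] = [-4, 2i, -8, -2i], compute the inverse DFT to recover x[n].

x[n] = (1/4) Σ(k=0 to 3) X[k] · e^(2πikn/4)

Computing each x[n]:
x[0] = -3
x[1] = 0
x[2] = -3
x[3] = 2

x = [-3, 0, -3, 2]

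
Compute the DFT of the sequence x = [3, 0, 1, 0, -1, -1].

X[k] = Σ(n=0 to 5) x[n] · ω_6^(nk)
where ω_6 = e^(-2πi/6)

Computing each X[k]:
X[0] = 2
X[1] = 2.5000-2.5981i
X[2] = 3.5000+0.8660i
X[3] = 4
X[4] = 3.5000-0.8660i
X[5] = 2.5000+2.5981i

X = [2, 2.5000-2.5981i, 3.5000+0.8660i, 4, 3.5000-0.8660i, 2.5000+2.5981i]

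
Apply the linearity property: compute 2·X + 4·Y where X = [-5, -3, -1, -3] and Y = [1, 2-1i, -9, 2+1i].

By linearity: DFT(2x + 4y) = 2·DFT(x) + 4·DFT(y)
= 2·[-5, -3, -1, -3] + 4·[1, 2-1i, -9, 2+1i]

Computing element-wise:
Z[0] = 2·(-5) + 4·(1) = -6
Z[1] = 2·(-3) + 4·(2-1i) = 2-4i
Z[2] = 2·(-1) + 4·(-9) = -38
Z[3] = 2·(-3) + 4·(2+1i) = 2+4i

DFT(2x + 4y) = 2·X + 4·Y = [-6, 2-4i, -38, 2+4i]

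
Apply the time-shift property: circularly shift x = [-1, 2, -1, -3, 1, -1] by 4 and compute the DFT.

Time shift by 4: X_shifted[k] = ω_6^(4k) · X[k]
Shifted x = [-1, -3, 1, -1, -1, 2]

DFT(x[n-4]) = [-3, -0.5000+2.5981i, -1.5000+6.0622i, 1, -1.5000-6.0622i, -0.5000-2.5981i]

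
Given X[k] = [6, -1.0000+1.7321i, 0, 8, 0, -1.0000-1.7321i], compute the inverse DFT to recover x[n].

x[n] = (1/6) Σ(k=0 to 5) X[k] · e^(2πikn/6)

Computing each x[n]:
x[0] = 2
x[1] = -1
x[2] = 2
x[3] = 0
x[4] = 3
x[5] = 0

x = [2, -1, 2, 0, 3, 0]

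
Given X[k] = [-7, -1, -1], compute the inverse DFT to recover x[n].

x[n] = (1/3) Σ(k=0 to 2) X[k] · e^(2πikn/3)

Computing each x[n]:
x[0] = -3
x[1] = -2
x[2] = -2

x = [-3, -2, -2]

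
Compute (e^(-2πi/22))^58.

Since ω_22^22 = 1, powers reduce modulo 22.
58 mod 22 = 14
So ω_22^58 = ω_22^14 = e^(-2πi·14/22)

ω_22^58 = ω_22^14 = -0.6549+0.7557i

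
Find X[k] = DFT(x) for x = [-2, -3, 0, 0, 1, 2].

X[k] = Σ(n=0 to 5) x[n] · ω_6^(nk)
where ω_6 = e^(-2πi/6)

Computing each X[k]:
X[0] = -2
X[1] = -3.0000+5.1962i
X[2] = -2.0000+3.4641i
X[3] = 0
X[4] = -2.0000-3.4641i
X[5] = -3.0000-5.1962i

X = [-2, -3.0000+5.1962i, -2.0000+3.4641i, 0, -2.0000-3.4641i, -3.0000-5.1962i]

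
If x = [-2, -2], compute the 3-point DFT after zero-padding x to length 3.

Original 2-point DFT: [-4, 0]
Zero-padded 3-point DFT provides frequency interpolation.

DFT_3([x, 0, ...]) = [-4, -1.0000+1.7321i, -1.0000-1.7321i]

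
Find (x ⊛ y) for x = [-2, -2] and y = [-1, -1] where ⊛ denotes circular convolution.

(x ⊛ y)[n] = Σ(m=0 to 1) x[m] · y[(n-m) mod 2]

Computing each output sample:
(x ⊛ y)[0] = 4
(x ⊛ y)[1] = 4

x ⊛ y = [4, 4]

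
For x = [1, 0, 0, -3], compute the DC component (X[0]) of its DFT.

X[0] = Σ(n=0 to 3) x[n] · ω_4^0 = Σ x[n]
= (1) + (0) + (0) + (-3)

X[0] = -2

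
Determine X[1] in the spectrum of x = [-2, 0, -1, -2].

X[1] = Σ(n=0 to 3) x[n] · ω_4^(1n) where ω_4 = e^(-2πi/4)
= (-2)·ω_4^0 + (0)·ω_4^1 + (-1)·ω_4^2 + (-2)·ω_4^3

X[1] = -1-2i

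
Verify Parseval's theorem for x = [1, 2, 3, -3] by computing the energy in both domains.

Time domain:
Σ|x[n]|² = |1|² + |2|² + |3|² + |-3|² = 23.0000

Frequency domain:
(1/4)Σ|X[k]|² = (1/4)(|3|² + |-2-5i|² + |5|² + |-2+5i|²) = (1/4)·92.0000 = 23.0000

Both sides agree, confirming Parseval's theorem.

Σ|x[n]|² = (1/N)Σ|X[k]|² = 23.0000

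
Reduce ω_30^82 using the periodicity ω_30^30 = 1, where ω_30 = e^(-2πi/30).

Since ω_30^30 = 1, powers reduce modulo 30.
82 mod 30 = 22
So ω_30^82 = ω_30^22 = e^(-2πi·22/30)

ω_30^82 = ω_30^22 = -0.1045+0.9945i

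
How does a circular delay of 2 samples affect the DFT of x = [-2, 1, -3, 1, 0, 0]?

Time shift by 2: X_shifted[k] = ω_6^(2k) · X[k]
Shifted x = [0, 0, -2, 1, -3, 1]

DFT(x[n-2]) = [-3, 2, 3.0000+1.7321i, -7, 3.0000-1.7321i, 2]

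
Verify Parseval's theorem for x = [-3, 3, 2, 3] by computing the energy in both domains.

Time domain:
Σ|x[n]|² = |-3|² + |3|² + |2|² + |3|² = 31.0000

Frequency domain:
(1/4)Σ|X[k]|² = (1/4)(|5|² + |-5|² + |-7|² + |-5|²) = (1/4)·124.0000 = 31.0000

Both sides agree, confirming Parseval's theorem.

Σ|x[n]|² = (1/N)Σ|X[k]|² = 31.0000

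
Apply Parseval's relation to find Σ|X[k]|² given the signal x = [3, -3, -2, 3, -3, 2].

Parseval: Σ|x[n]|² = (1/N)Σ|X[k]|², so Σ|X[k]|² = N·Σ|x[n]|² = 6·44.0000

Σ|X[k]|² = N·Σ|x[n]|² = 6·44.0000 = 264.0000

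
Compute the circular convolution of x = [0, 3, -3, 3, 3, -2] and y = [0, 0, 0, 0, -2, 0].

(x ⊛ y)[n] = Σ(m=0 to 5) x[m] · y[(n-m) mod 6]

Computing each output sample:
(x ⊛ y)[0] = 6
(x ⊛ y)[1] = -6
(x ⊛ y)[2] = -6
(x ⊛ y)[3] = 4
(x ⊛ y)[4] = 0
(x ⊛ y)[5] = -6

x ⊛ y = [6, -6, -6, 4, 0, -6]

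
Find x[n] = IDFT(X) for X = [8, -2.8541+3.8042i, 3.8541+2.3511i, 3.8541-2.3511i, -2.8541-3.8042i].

x[n] = (1/5) Σ(k=0 to 4) X[k] · e^(2πikn/5)

Computing each x[n]:
x[0] = 2
x[1] = -2
x[2] = 3
x[3] = 3
x[4] = 2

x = [2, -2, 3, 3, 2]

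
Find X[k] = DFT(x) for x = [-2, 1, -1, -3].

X[k] = Σ(n=0 to 3) x[n] · ω_4^(nk)
where ω_4 = e^(-2πi/4)

Computing each X[k]:
X[0] = -5
X[1] = -1-4i
X[2] = -1
X[3] = -1+4i

X = [-5, -1-4i, -1, -1+4i]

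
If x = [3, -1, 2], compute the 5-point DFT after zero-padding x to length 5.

Original 3-point DFT: [4, 2.5000+2.5981i, 2.5000-2.5981i]
Zero-padded 5-point DFT provides frequency interpolation.

DFT_5([x, 0, ...]) = [4, 1.0729-0.2245i, 4.4271+2.4899i, 4.4271-2.4899i, 1.0729+0.2245i]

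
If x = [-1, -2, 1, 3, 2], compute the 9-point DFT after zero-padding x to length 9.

Original 5-point DFT: [3, -4.2361+4.9798i, 0.2361+0.4490i, 0.2361-0.4490i, -4.2361-4.9798i]
Zero-padded 9-point DFT provides frequency interpolation.

DFT_9([x, 0, ...]) = [3, -5.7378-2.9813i, -2.2549+5.5112i, 1.5000+0.8660i, 0.4927+0.6984i, 0.4927-0.6984i, 1.5000-0.8660i, -2.2549-5.5112i, -5.7378+2.9813i]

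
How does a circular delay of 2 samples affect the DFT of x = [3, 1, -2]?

Time shift by 2: X_shifted[k] = ω_3^(2k) · X[k]
Shifted x = [1, -2, 3]

DFT(x[n-2]) = [2, 0.5000+4.3301i, 0.5000-4.3301i]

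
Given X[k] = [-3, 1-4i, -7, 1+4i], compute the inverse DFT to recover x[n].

x[n] = (1/4) Σ(k=0 to 3) X[k] · e^(2πikn/4)

Computing each x[n]:
x[0] = -2
x[1] = 3
x[2] = -3
x[3] = -1

x = [-2, 3, -3, -1]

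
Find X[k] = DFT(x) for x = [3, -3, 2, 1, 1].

X[k] = Σ(n=0 to 4) x[n] · ω_5^(nk)
where ω_5 = e^(-2πi/5)

Computing each X[k]:
X[0] = 4
X[1] = -0.0451+3.2164i
X[2] = 5.5451+3.3022i
X[3] = 5.5451-3.3022i
X[4] = -0.0451-3.2164i

X = [4, -0.0451+3.2164i, 5.5451+3.3022i, 5.5451-3.3022i, -0.0451-3.2164i]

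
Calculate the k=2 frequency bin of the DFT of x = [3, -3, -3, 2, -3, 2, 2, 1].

X[2] = Σ(n=0 to 7) x[n] · ω_8^(2n) where ω_8 = e^(-2πi/8)
= (3)·ω_8^0 + (-3)·ω_8^2 + (-3)·ω_8^4 + (2)·ω_8^6 + (-3)·ω_8^8 + (2)·ω_8^10 + (2)·ω_8^12 + (1)·ω_8^14

X[2] = 1+4i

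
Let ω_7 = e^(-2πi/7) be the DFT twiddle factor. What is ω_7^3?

ω_7^3 = e^(-2πi·3/7)
= cos(-2π·3/7) + i·sin(-2π·3/7)
= cos(-6π/7) + i·sin(-6π/7)

ω_7^3 = cos(-6π/7) + i·sin(-6π/7) = -0.9010-0.4339i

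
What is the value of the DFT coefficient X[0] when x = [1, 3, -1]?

X[0] = Σ(n=0 to 2) x[n] · ω_3^0 = Σ x[n]
= (1) + (3) + (-1)

X[0] = 3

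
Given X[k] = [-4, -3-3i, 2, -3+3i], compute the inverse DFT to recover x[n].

x[n] = (1/4) Σ(k=0 to 3) X[k] · e^(2πikn/4)

Computing each x[n]:
x[0] = -2
x[1] = 0
x[2] = 1
x[3] = -3

x = [-2, 0, 1, -3]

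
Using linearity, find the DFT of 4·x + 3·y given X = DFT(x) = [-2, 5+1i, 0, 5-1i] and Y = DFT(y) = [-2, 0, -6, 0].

By linearity: DFT(4x + 3y) = 4·DFT(x) + 3·DFT(y)
= 4·[-2, 5+1i, 0, 5-1i] + 3·[-2, 0, -6, 0]

Computing element-wise:
Z[0] = 4·(-2) + 3·(-2) = -14
Z[1] = 4·(5+1i) + 3·(0) = 20+4i
Z[2] = 4·(0) + 3·(-6) = -18
Z[3] = 4·(5-1i) + 3·(0) = 20-4i

DFT(4x + 3y) = 4·X + 3·Y = [-14, 20+4i, -18, 20-4i]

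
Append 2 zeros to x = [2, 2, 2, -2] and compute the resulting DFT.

Original 4-point DFT: [4, -4i, 4, 4i]
Zero-padded 6-point DFT provides frequency interpolation.

DFT_6([x, 0, ...]) = [4, 4.0000-3.4641i, -2, 4, -2, 4.0000+3.4641i]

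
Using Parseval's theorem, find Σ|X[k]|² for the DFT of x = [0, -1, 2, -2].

Parseval: Σ|x[n]|² = (1/N)Σ|X[k]|², so Σ|X[k]|² = N·Σ|x[n]|² = 4·9.0000

Σ|X[k]|² = N·Σ|x[n]|² = 4·9.0000 = 36.0000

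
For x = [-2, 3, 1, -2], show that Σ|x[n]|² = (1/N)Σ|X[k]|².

Time domain:
Σ|x[n]|² = |-2|² + |3|² + |1|² + |-2|² = 18.0000

Frequency domain:
(1/4)Σ|X[k]|² = (1/4)(|0|² + |-3-5i|² + |-2|² + |-3+5i|²) = (1/4)·72.0000 = 18.0000

Both sides agree, confirming Parseval's theorem.

Σ|x[n]|² = (1/N)Σ|X[k]|² = 18.0000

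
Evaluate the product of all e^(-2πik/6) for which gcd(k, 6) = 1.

The primitive 6th roots of unity are ω_6^k for k coprime to 6: k ∈ {1, 5}
Their product equals the constant term of the cyclotomic polynomial Φ_6(x) up to sign.
For n ≥ 3, the product of all primitive nth roots of unity is 1. (For n=1 it is 1; for n=2 it is -1.)

1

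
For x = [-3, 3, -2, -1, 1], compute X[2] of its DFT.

X[2] = Σ(n=0 to 4) x[n] · ω_5^(2n) where ω_5 = e^(-2πi/5)
= (-3)·ω_5^0 + (3)·ω_5^2 + (-2)·ω_5^4 + (-1)·ω_5^6 + (1)·ω_5^8

X[2] = -7.1631-2.1266i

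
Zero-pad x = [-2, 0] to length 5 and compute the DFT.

Original 2-point DFT: [-2, -2]
Zero-padded 5-point DFT provides frequency interpolation.

DFT_5([x, 0, ...]) = [-2, -2, -2, -2, -2]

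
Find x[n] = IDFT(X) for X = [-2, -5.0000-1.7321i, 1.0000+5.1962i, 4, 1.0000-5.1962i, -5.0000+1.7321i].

x[n] = (1/6) Σ(k=0 to 5) X[k] · e^(2πikn/6)

Computing each x[n]:
x[0] = -1
x[1] = -3
x[2] = 3
x[3] = 1
x[4] = -1
x[5] = -1

x = [-1, -3, 3, 1, -1, -1]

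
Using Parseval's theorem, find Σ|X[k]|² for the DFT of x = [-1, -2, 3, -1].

Parseval: Σ|x[n]|² = (1/N)Σ|X[k]|², so Σ|X[k]|² = N·Σ|x[n]|² = 4·15.0000

Σ|X[k]|² = N·Σ|x[n]|² = 4·15.0000 = 60.0000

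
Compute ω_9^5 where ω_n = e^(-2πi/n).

ω_9^5 = e^(-2πi·5/9)
= cos(-2π·5/9) + i·sin(-2π·5/9)
= cos(-10π/9) + i·sin(-10π/9)

ω_9^5 = cos(-10π/9) + i·sin(-10π/9) = -0.9397+0.3420i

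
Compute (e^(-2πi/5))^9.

Since ω_5^5 = 1, powers reduce modulo 5.
9 mod 5 = 4
So ω_5^9 = ω_5^4 = e^(-2πi·4/5)

ω_5^9 = ω_5^4 = 0.3090+0.9511i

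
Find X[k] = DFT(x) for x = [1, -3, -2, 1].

X[k] = Σ(n=0 to 3) x[n] · ω_4^(nk)
where ω_4 = e^(-2πi/4)

Computing each X[k]:
X[0] = -3
X[1] = 3+4i
X[2] = 1
X[3] = 3-4i

X = [-3, 3+4i, 1, 3-4i]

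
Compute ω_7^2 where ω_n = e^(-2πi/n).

ω_7^2 = e^(-2πi·2/7)
= cos(-2π·2/7) + i·sin(-2π·2/7)
= cos(-4π/7) + i·sin(-4π/7)

ω_7^2 = cos(-4π/7) + i·sin(-4π/7) = -0.2225-0.9749i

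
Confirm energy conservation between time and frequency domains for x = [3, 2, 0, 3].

Time domain:
Σ|x[n]|² = |3|² + |2|² + |0|² + |3|² = 22.0000

Frequency domain:
(1/4)Σ|X[k]|² = (1/4)(|8|² + |3+1i|² + |-2|² + |3-1i|²) = (1/4)·88.0000 = 22.0000

Both sides agree, confirming Parseval's theorem.

Σ|x[n]|² = (1/N)Σ|X[k]|² = 22.0000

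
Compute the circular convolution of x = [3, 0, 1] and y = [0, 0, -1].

(x ⊛ y)[n] = Σ(m=0 to 2) x[m] · y[(n-m) mod 3]

Computing each output sample:
(x ⊛ y)[0] = 0
(x ⊛ y)[1] = -1
(x ⊛ y)[2] = -3

x ⊛ y = [0, -1, -3]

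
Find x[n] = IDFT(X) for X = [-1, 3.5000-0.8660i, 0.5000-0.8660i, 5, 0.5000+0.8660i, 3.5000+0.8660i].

x[n] = (1/6) Σ(k=0 to 5) X[k] · e^(2πikn/6)

Computing each x[n]:
x[0] = 2
x[1] = 0
x[2] = 0
x[3] = -2
x[4] = 0
x[5] = -1

x = [2, 0, 0, -2, 0, -1]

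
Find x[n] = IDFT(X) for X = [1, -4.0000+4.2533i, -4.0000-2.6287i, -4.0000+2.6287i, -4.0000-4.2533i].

x[n] = (1/5) Σ(k=0 to 4) X[k] · e^(2πikn/5)

Computing each x[n]:
x[0] = -3
x[1] = 0
x[2] = -1
x[3] = 3
x[4] = 2

x = [-3, 0, -1, 3, 2]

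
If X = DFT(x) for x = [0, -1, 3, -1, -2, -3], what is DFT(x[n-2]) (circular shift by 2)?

Time shift by 2: X_shifted[k] = ω_6^(2k) · X[k]
Shifted x = [-2, -3, 0, -1, 3, -1]

DFT(x[n-2]) = [-4, -4.5000+4.3301i, -2.5000-0.8660i, 6, -2.5000+0.8660i, -4.5000-4.3301i]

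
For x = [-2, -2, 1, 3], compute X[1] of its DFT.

X[1] = Σ(n=0 to 3) x[n] · ω_4^(1n) where ω_4 = e^(-2πi/4)
= (-2)·ω_4^0 + (-2)·ω_4^1 + (1)·ω_4^2 + (3)·ω_4^3

X[1] = -3+5i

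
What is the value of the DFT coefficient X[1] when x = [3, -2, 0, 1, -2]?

X[1] = Σ(n=0 to 4) x[n] · ω_5^(1n) where ω_5 = e^(-2πi/5)
= (3)·ω_5^0 + (-2)·ω_5^1 + (0)·ω_5^2 + (1)·ω_5^3 + (-2)·ω_5^4

X[1] = 0.9549+0.5878i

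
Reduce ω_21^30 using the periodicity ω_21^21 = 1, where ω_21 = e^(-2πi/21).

Since ω_21^21 = 1, powers reduce modulo 21.
30 mod 21 = 9
So ω_21^30 = ω_21^9 = e^(-2πi·9/21)

ω_21^30 = ω_21^9 = -0.9010-0.4339i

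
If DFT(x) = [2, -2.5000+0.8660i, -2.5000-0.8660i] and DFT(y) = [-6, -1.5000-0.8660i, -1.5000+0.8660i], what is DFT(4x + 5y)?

By linearity: DFT(4x + 5y) = 4·DFT(x) + 5·DFT(y)
= 4·[2, -2.5000+0.8660i, -2.5000-0.8660i] + 5·[-6, -1.5000-0.8660i, -1.5000+0.8660i]

Computing element-wise:
Z[0] = 4·(2) + 5·(-6) = -22
Z[1] = 4·(-2.5000+0.8660i) + 5·(-1.5000-0.8660i) = -17.5000-0.8660i
Z[2] = 4·(-2.5000-0.8660i) + 5·(-1.5000+0.8660i) = -17.5000+0.8660i

DFT(4x + 5y) = 4·X + 5·Y = [-22, -17.5000-0.8660i, -17.5000+0.8660i]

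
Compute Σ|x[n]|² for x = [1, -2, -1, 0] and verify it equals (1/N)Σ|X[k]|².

Time domain:
Σ|x[n]|² = |1|² + |-2|² + |-1|² + |0|² = 6.0000

Frequency domain:
(1/4)Σ|X[k]|² = (1/4)(|-2|² + |2+2i|² + |2|² + |2-2i|²) = (1/4)·24.0000 = 6.0000

Both sides agree, confirming Parseval's theorem.

Σ|x[n]|² = (1/N)Σ|X[k]|² = 6.0000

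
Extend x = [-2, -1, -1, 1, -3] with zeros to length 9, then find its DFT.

Original 5-point DFT: [-6, -3.2361-0.7265i, 1.2361-3.0777i, 1.2361+3.0777i, -3.2361+0.7265i]
Zero-padded 9-point DFT provides frequency interpolation.

DFT_9([x, 0, ...]) = [-6, -0.6206+1.7876i, -4.0321+0.2645i, 1.5000+2.5981i, -2.8473-4.1212i, -2.8473+4.1212i, 1.5000-2.5981i, -4.0321-0.2645i, -0.6206-1.7876i]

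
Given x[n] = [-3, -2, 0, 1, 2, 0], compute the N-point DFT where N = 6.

X[k] = Σ(n=0 to 5) x[n] · ω_6^(nk)
where ω_6 = e^(-2πi/6)

Computing each X[k]:
X[0] = -2
X[1] = -6.0000+3.4641i
X[2] = -2
X[3] = 0
X[4] = -2
X[5] = -6.0000-3.4641i

X = [-2, -6.0000+3.4641i, -2, 0, -2, -6.0000-3.4641i]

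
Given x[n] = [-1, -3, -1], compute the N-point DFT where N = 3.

X[k] = Σ(n=0 to 2) x[n] · ω_3^(nk)
where ω_3 = e^(-2πi/3)

Computing each X[k]:
X[0] = -5
X[1] = 1.0000+1.7321i
X[2] = 1.0000-1.7321i

X = [-5, 1.0000+1.7321i, 1.0000-1.7321i]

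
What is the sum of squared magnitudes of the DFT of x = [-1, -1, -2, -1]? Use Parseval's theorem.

Parseval: Σ|x[n]|² = (1/N)Σ|X[k]|², so Σ|X[k]|² = N·Σ|x[n]|² = 4·7.0000

Σ|X[k]|² = N·Σ|x[n]|² = 4·7.0000 = 28.0000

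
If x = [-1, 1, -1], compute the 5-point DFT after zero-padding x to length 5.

Original 3-point DFT: [-1, -1.0000-1.7321i, -1.0000+1.7321i]
Zero-padded 5-point DFT provides frequency interpolation.

DFT_5([x, 0, ...]) = [-1, 0.1180-0.3633i, -2.1180-1.5388i, -2.1180+1.5388i, 0.1180+0.3633i]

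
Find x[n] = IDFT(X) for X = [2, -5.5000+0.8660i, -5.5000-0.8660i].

x[n] = (1/3) Σ(k=0 to 2) X[k] · e^(2πikn/3)

Computing each x[n]:
x[0] = -3
x[1] = 2
x[2] = 3

x = [-3, 2, 3]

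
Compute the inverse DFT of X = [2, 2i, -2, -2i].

x[n] = (1/4) Σ(k=0 to 3) X[k] · e^(2πikn/4)

Computing each x[n]:
x[0] = 0
x[1] = 0
x[2] = 0
x[3] = 2

x = [0, 0, 0, 2]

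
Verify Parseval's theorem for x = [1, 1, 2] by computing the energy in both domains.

Time domain:
Σ|x[n]|² = |1|² + |1|² + |2|² = 6.0000

Frequency domain:
(1/3)Σ|X[k]|² = (1/3)(|4|² + |-0.5000+0.8660i|² + |-0.5000-0.8660i|²) = (1/3)·18.0000 = 6.0000

Both sides agree, confirming Parseval's theorem.

Σ|x[n]|² = (1/N)Σ|X[k]|² = 6.0000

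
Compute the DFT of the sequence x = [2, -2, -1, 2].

X[k] = Σ(n=0 to 3) x[n] · ω_4^(nk)
where ω_4 = e^(-2πi/4)

Computing each X[k]:
X[0] = 1
X[1] = 3+4i
X[2] = 1
X[3] = 3-4i

X = [1, 3+4i, 1, 3-4i]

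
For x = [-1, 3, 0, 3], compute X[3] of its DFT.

X[3] = Σ(n=0 to 3) x[n] · ω_4^(3n) where ω_4 = e^(-2πi/4)
= (-1)·ω_4^0 + (3)·ω_4^3 + (0)·ω_4^6 + (3)·ω_4^9

X[3] = -1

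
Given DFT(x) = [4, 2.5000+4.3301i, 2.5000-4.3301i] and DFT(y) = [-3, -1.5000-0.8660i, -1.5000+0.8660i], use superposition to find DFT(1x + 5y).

By linearity: DFT(1x + 5y) = 1·DFT(x) + 5·DFT(y)
= 1·[4, 2.5000+4.3301i, 2.5000-4.3301i] + 5·[-3, -1.5000-0.8660i, -1.5000+0.8660i]

Computing element-wise:
Z[0] = 1·(4) + 5·(-3) = -11
Z[1] = 1·(2.5000+4.3301i) + 5·(-1.5000-0.8660i) = -5.0000+0.0001i
Z[2] = 1·(2.5000-4.3301i) + 5·(-1.5000+0.8660i) = -5.0000-0.0001i

DFT(1x + 5y) = 1·X + 5·Y = [-11, -5.0000+0.0001i, -5.0000-0.0001i]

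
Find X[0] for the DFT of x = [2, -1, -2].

X[0] = Σ(n=0 to 2) x[n] · ω_3^0 = Σ x[n]
= (2) + (-1) + (-2)

X[0] = -1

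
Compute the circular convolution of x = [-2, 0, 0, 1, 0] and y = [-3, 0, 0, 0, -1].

(x ⊛ y)[n] = Σ(m=0 to 4) x[m] · y[(n-m) mod 5]

Computing each output sample:
(x ⊛ y)[0] = 6
(x ⊛ y)[1] = 0
(x ⊛ y)[2] = -1
(x ⊛ y)[3] = -3
(x ⊛ y)[4] = 2

x ⊛ y = [6, 0, -1, -3, 2]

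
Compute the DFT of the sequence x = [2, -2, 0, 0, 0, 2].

X[k] = Σ(n=0 to 5) x[n] · ω_6^(nk)
where ω_6 = e^(-2πi/6)

Computing each X[k]:
X[0] = 2
X[1] = 2.0000+3.4641i
X[2] = 2.0000+3.4641i
X[3] = 2
X[4] = 2.0000-3.4641i
X[5] = 2.0000-3.4641i

X = [2, 2.0000+3.4641i, 2.0000+3.4641i, 2, 2.0000-3.4641i, 2.0000-3.4641i]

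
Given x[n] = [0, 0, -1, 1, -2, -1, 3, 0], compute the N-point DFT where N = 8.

X[k] = Σ(n=0 to 7) x[n] · ω_8^(nk)
where ω_8 = e^(-2πi/8)

Computing each X[k]:
X[0] = 0
X[1] = 2.0000+2.5858i
X[2] = -4+2i
X[3] = 2.0000-5.4142i
X[4] = 0
X[5] = 2.0000+5.4142i
X[6] = -4-2i
X[7] = 2.0000-2.5858i

X = [0, 2.0000+2.5858i, -4+2i, 2.0000-5.4142i, 0, 2.0000+5.4142i, -4-2i, 2.0000-2.5858i]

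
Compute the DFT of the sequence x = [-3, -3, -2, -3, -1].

X[k] = Σ(n=0 to 4) x[n] · ω_5^(nk)
where ω_5 = e^(-2πi/5)

Computing each X[k]:
X[0] = -12
X[1] = -0.1910+1.3143i
X[2] = -1.3090+2.1266i
X[3] = -1.3090-2.1266i
X[4] = -0.1910-1.3143i

X = [-12, -0.1910+1.3143i, -1.3090+2.1266i, -1.3090-2.1266i, -0.1910-1.3143i]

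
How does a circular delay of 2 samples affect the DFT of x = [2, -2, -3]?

Time shift by 2: X_shifted[k] = ω_3^(2k) · X[k]
Shifted x = [-2, -3, 2]

DFT(x[n-2]) = [-3, -1.5000+4.3301i, -1.5000-4.3301i]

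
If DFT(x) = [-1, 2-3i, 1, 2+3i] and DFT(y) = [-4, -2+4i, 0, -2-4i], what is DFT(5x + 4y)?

By linearity: DFT(5x + 4y) = 5·DFT(x) + 4·DFT(y)
= 5·[-1, 2-3i, 1, 2+3i] + 4·[-4, -2+4i, 0, -2-4i]

Computing element-wise:
Z[0] = 5·(-1) + 4·(-4) = -21
Z[1] = 5·(2-3i) + 4·(-2+4i) = 2+1i
Z[2] = 5·(1) + 4·(0) = 5
Z[3] = 5·(2+3i) + 4·(-2-4i) = 2-1i

DFT(5x + 4y) = 5·X + 4·Y = [-21, 2+1i, 5, 2-1i]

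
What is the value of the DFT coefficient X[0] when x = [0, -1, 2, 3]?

X[0] = Σ(n=0 to 3) x[n] · ω_4^0 = Σ x[n]
= (0) + (-1) + (2) + (3)

X[0] = 4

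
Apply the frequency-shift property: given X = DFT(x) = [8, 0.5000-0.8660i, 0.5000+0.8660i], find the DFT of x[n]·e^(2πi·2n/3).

Modulation property: DFT(ω_3^(-2n)·x[n]) = X[(k-2) mod 3], so circularly shift X by 2 positions.

X[k-2] = [0.5000-0.8660i, 0.5000+0.8660i, 8]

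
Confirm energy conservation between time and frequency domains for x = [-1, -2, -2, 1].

Time domain:
Σ|x[n]|² = |-1|² + |-2|² + |-2|² + |1|² = 10.0000

Frequency domain:
(1/4)Σ|X[k]|² = (1/4)(|-4|² + |1+3i|² + |-2|² + |1-3i|²) = (1/4)·40.0000 = 10.0000

Both sides agree, confirming Parseval's theorem.

Σ|x[n]|² = (1/N)Σ|X[k]|² = 10.0000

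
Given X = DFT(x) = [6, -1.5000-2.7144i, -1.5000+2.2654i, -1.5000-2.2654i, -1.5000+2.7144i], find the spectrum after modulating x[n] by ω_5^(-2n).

Modulation property: DFT(ω_5^(-2n)·x[n]) = X[(k-2) mod 5], so circularly shift X by 2 positions.

X[k-2] = [-1.5000-2.2654i, -1.5000+2.7144i, 6, -1.5000-2.7144i, -1.5000+2.2654i]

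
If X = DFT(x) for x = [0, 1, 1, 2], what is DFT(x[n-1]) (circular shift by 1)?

Time shift by 1: X_shifted[k] = ω_4^(1k) · X[k]
Shifted x = [2, 0, 1, 1]

DFT(x[n-1]) = [4, 1+1i, 2, 1-1i]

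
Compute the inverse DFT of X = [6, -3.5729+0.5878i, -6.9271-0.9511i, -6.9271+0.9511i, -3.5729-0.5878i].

x[n] = (1/5) Σ(k=0 to 4) X[k] · e^(2πikn/5)

Computing each x[n]:
x[0] = -3
x[1] = 3
x[2] = 1
x[3] = 2
x[4] = 3

x = [-3, 3, 1, 2, 3]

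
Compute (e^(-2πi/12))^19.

Since ω_12^12 = 1, powers reduce modulo 12.
19 mod 12 = 7
So ω_12^19 = ω_12^7 = e^(-2πi·7/12)

ω_12^19 = ω_12^7 = -0.8660+0.5000i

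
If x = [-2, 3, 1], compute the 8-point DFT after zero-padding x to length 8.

Original 3-point DFT: [2, -4.0000-1.7321i, -4.0000+1.7321i]
Zero-padded 8-point DFT provides frequency interpolation.

DFT_8([x, 0, ...]) = [2, 0.1213-3.1213i, -3-3i, -4.1213-1.1213i, -4, -4.1213+1.1213i, -3+3i, 0.1213+3.1213i]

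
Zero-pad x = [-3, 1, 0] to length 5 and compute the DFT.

Original 3-point DFT: [-2, -3.5000-0.8660i, -3.5000+0.8660i]
Zero-padded 5-point DFT provides frequency interpolation.

DFT_5([x, 0, ...]) = [-2, -2.6910-0.9511i, -3.8090-0.5878i, -3.8090+0.5878i, -2.6910+0.9511i]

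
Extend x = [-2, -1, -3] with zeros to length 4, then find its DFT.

Original 3-point DFT: [-6, -1.7321i, 1.7321i]
Zero-padded 4-point DFT provides frequency interpolation.

DFT_4([x, 0, ...]) = [-6, 1+1i, -4, 1-1i]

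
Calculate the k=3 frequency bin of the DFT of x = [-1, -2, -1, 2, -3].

X[3] = Σ(n=0 to 4) x[n] · ω_5^(3n) where ω_5 = e^(-2πi/5)
= (-1)·ω_5^0 + (-2)·ω_5^3 + (-1)·ω_5^6 + (2)·ω_5^9 + (-3)·ω_5^12

X[3] = 3.3541+3.4410i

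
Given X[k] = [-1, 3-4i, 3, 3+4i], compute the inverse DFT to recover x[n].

x[n] = (1/4) Σ(k=0 to 3) X[k] · e^(2πikn/4)

Computing each x[n]:
x[0] = 2
x[1] = 1
x[2] = -1
x[3] = -3

x = [2, 1, -1, -3]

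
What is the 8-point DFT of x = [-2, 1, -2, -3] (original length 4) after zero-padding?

Original 4-point DFT: [-6, -4i, -2, 4i]
Zero-padded 8-point DFT provides frequency interpolation.

DFT_8([x, 0, ...]) = [-6, 0.8284+3.4142i, -4i, -4.8284-0.5858i, -2, -4.8284+0.5858i, 4i, 0.8284-3.4142i]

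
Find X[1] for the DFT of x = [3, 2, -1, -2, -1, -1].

X[1] = Σ(n=0 to 5) x[n] · ω_6^(1n) where ω_6 = e^(-2πi/6)
= (3)·ω_6^0 + (2)·ω_6^1 + (-1)·ω_6^2 + (-2)·ω_6^3 + (-1)·ω_6^4 + (-1)·ω_6^5

X[1] = 6.5000-2.5981i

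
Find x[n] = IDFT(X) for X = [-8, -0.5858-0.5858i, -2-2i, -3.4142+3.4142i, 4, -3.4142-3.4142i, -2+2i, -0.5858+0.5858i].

x[n] = (1/8) Σ(k=0 to 7) X[k] · e^(2πikn/8)

Computing each x[n]:
x[0] = -2
x[1] = -1
x[2] = 1
x[3] = -3
x[4] = 0
x[5] = -1
x[6] = -1
x[7] = -1

x = [-2, -1, 1, -3, 0, -1, -1, -1]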